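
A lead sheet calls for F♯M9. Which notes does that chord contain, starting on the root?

F♯, A♯, C♯, E♯, G♯

F♯M9 is a major ninth built on F♯.
Root: F♯
Major 3rd (3rd): A♯
Perfect 5th (5th): C♯
Major 7th (7th): E♯
Major 9th (9th): G♯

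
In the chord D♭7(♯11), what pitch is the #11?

Root of D♭7(♯11) = Db. The 11th is an augmented 11th: Db up an augmented 11th → G.

G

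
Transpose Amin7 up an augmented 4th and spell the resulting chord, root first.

D♯ F♯ A♯ C♯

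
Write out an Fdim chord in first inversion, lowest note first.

Ab, Cb, F

In root position, Fdim is F–Ab–Cb.
First inversion puts the third (Ab) in the bass.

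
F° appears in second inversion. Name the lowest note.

Cb

F° in root position is F–Ab–Cb.
Second inversion places the fifth in the bass, which is Cb.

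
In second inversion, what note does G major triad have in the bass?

D

G major triad = G–B–D. Second inversion → fifth in the bass = D.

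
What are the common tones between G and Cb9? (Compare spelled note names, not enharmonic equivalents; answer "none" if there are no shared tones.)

G: G B D
Cb9: Cb Eb Gb Bbb Db
Common to both → none.

none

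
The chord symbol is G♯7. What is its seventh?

G♯7 is built on G♯; its 7th is a minor 7th above the root.
A seventh above G uses the letter F, and the minor 7th above G♯ is F♯.

F♯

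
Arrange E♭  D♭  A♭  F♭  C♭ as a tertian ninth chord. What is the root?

D♭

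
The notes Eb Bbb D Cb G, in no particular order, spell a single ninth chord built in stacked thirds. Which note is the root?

Stacking in thirds gives Cb – Eb – G – Bbb – D, so Cb is the root — Cb dominant seventh sharp nine sharp five.

Cb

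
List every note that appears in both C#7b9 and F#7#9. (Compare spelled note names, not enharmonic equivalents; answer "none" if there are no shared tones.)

C#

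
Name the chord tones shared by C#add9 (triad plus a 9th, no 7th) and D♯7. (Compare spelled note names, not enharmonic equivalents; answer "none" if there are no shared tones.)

C#add9: C# E# G# D#
D♯7: D# F## A# C#
Common to both → C#, D#.

C#, D#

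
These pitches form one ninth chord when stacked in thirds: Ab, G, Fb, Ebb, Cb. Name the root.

Fb

Stacking in thirds gives Fb – Ab – Cb – Ebb – G, so Fb is the root — Fb dominant seventh sharp nine.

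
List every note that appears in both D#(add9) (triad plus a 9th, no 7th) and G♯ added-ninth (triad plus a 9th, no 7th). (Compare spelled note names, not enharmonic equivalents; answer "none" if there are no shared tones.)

D#(add9) = D#, F##, A#, E#.
G♯ added-ninth = G#, B#, D#, A#.
Shared: D#, A#.

D#, A#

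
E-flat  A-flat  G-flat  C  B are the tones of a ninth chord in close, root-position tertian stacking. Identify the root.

A-flat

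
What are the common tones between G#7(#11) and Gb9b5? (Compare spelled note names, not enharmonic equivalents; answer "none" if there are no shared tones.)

none

G#7(#11): G♯ B♯ D♯ F♯ C𝄪
Gb9b5: G♭ B♭ D𝄫 F♭ A♭
Common to both → none.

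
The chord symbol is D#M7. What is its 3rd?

F##

Root of D#M7 = D#. The 3rd is a major 3rd: D# up a major 3rd → F##.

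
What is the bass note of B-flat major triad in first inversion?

D

B-flat major triad = B-flat–D–F. First inversion → third in the bass = D.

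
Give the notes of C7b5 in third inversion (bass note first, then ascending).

In root position, C7b5 is C–E–Gb–Bb.
Third inversion puts the seventh (Bb) in the bass.

Bb  C  E  Gb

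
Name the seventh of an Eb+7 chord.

Db

Root of Eb+7 = Eb. The 7th is a minor 7th: Eb up a minor 7th → Db.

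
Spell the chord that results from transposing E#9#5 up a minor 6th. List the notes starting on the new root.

Transposed root: E# → C# (minor 6th up). So we spell C# dominant ninth sharp five:
Root: C#
Major 3rd (3rd): E#
Augmented 5th (5th): G##
Minor 7th (7th): B
Major 9th (9th): D#

C#, E#, G##, B, D#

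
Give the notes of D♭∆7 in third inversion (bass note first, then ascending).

D♭∆7 = Db–F–Ab–C; third inversion → seventh (C) lowest.

C, Db, F, Ab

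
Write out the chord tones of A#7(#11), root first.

A#, C##, E#, G#, D##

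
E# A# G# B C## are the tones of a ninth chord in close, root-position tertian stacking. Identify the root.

Arranged so that each adjacent pair is a third by letter name: A# – C## – E# – G# – B.
The bottom of that stack, A#, is the root (this is A# dominant seventh flat nine).

A#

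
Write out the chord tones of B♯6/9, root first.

B♯6/9: six-nine on B#.
B# — root
D## — major 3rd
F## — perfect 5th
G## — major 6th
C## — major 9th

B#, D##, F##, G##, C##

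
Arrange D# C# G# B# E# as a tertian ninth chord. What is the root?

Arranged so that each adjacent pair is a third by letter name: C# – E# – G# – B# – D#.
The bottom of that stack, C#, is the root (this is C# major ninth).

C#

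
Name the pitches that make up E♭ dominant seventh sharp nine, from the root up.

E♭ dominant seventh sharp nine: dominant seventh sharp nine on E-flat.
- root: E-flat
- major 3rd: G
- perfect 5th: B-flat
- minor 7th: D-flat
- augmented 9th: F-sharp

E-flat G B-flat D-flat F-sharp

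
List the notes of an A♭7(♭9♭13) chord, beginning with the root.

Ab, C, Eb, Gb, Bbb, Fb

A♭7(♭9♭13) is a dominant seventh flat nine flat thirteen built on Ab.
root → Ab
3rd (major 3rd) → C
5th (perfect 5th) → Eb
7th (minor 7th) → Gb
9th (minor 9th) → Bbb
13th (minor 13th) → Fb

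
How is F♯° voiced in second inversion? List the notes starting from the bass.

F♯° = F♯–A–C; second inversion → fifth (C) lowest.

C  F♯  A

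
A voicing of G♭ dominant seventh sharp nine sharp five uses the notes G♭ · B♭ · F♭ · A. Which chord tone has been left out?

D

G♭ dominant seventh sharp nine sharp five = G♭, B♭, D, F♭, A. The voicing lacks the 5th (augmented 5th), D.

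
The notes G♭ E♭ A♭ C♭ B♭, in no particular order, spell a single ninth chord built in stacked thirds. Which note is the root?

A♭

Stacking in thirds gives A♭ – C♭ – E♭ – G♭ – B♭, so A♭ is the root — A♭ minor ninth.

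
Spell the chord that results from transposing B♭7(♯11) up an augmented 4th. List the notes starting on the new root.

E  G♯  B  D  A♯

Transposed root: B♭ → E (augmented 4th up). So we spell E dominant seventh sharp eleven:
- root: E
- major 3rd: G♯
- perfect 5th: B
- minor 7th: D
- augmented 11th: A♯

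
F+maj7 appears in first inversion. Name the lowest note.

A

F+maj7 in root position is F–A–C♯–E.
First inversion places the third in the bass, which is A.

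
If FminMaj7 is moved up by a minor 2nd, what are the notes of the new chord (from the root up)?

F up a minor 2nd → Gb. New chord: Gb minor-major seventh.
Root: Gb
Minor 3rd (3rd): Bbb
Perfect 5th (5th): Db
Major 7th (7th): F

Gb Bbb Db F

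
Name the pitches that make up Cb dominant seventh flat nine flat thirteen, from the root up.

Root Cb, quality dominant seventh flat nine flat thirteen:
root → Cb
3rd (major 3rd) → Eb
5th (perfect 5th) → Gb
7th (minor 7th) → Bbb
9th (minor 9th) → Dbb
13th (minor 13th) → Abb

Cb  Eb  Gb  Bbb  Dbb  Abb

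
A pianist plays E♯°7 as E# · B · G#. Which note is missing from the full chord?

D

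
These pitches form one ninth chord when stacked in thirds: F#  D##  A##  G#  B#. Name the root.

G#

Stacking in thirds gives G# – B# – D## – F# – A##, so G# is the root — G# dominant seventh sharp nine sharp five.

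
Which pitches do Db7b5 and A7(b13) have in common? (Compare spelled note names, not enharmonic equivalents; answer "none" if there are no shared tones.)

F

Db7b5 = Db, F, Abb, Cb.
A7(b13) = A, C#, E, G, F.
Shared: F.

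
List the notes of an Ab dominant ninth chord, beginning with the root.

A-flat C E-flat G-flat B-flat

Ab dominant ninth: dominant ninth on A-flat.
Root: A-flat
Major 3rd (3rd): C
Perfect 5th (5th): E-flat
Minor 7th (7th): G-flat
Major 9th (9th): B-flat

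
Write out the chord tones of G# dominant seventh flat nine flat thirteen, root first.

G-sharp, B-sharp, D-sharp, F-sharp, A, E

Root G-sharp, quality dominant seventh flat nine flat thirteen:
- root: G-sharp
- major 3rd: B-sharp
- perfect 5th: D-sharp
- minor 7th: F-sharp
- minor 9th: A
- minor 13th: E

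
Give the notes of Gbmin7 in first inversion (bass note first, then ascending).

In root position, Gbmin7 is Gb–Bbb–Db–Fb.
First inversion puts the third (Bbb) in the bass.

Bbb, Db, Fb, Gb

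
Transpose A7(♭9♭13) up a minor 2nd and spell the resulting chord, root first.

B♭, D, F, A♭, C♭, G♭

Transposed root: A → B♭ (minor 2nd up). So we spell B♭ dominant seventh flat nine flat thirteen:
root → B♭
3rd (major 3rd) → D
5th (perfect 5th) → F
7th (minor 7th) → A♭
9th (minor 9th) → C♭
13th (minor 13th) → G♭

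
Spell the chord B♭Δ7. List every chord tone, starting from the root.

B♭ – D – F – A

B♭Δ7: major seventh on B♭.
B♭ — root
D — major 3rd
F — perfect 5th
A — major 7th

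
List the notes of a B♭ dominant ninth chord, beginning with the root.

B-flat D F A-flat C

B♭ dominant ninth is a dominant ninth built on B-flat.
- root: B-flat
- major 3rd: D
- perfect 5th: F
- minor 7th: A-flat
- major 9th: C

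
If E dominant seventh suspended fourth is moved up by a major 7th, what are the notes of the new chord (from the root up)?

A major 7th up from E is D#, so the new chord is D# dominant seventh suspended fourth.
root → D#
4th (perfect 4th) → G#
5th (perfect 5th) → A#
7th (minor 7th) → C#

D# G# A# C#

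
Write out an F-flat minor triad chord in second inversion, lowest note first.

Cb, Fb, Abb

In root position, F-flat minor triad is Fb–Abb–Cb.
Second inversion puts the fifth (Cb) in the bass.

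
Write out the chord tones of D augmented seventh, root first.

D  F#  A#  C

Root D, quality augmented seventh:
- root: D
- major 3rd: F#
- augmented 5th: A#
- minor 7th: C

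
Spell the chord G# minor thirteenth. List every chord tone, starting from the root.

G# minor thirteenth: minor thirteenth on G-sharp.
- root: G-sharp
- minor 3rd: B
- perfect 5th: D-sharp
- minor 7th: F-sharp
- major 9th: A-sharp
- perfect 11th: C-sharp
- major 13th: E-sharp

G-sharp – B – D-sharp – F-sharp – A-sharp – C-sharp – E-sharp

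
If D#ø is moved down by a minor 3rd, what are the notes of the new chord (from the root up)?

Transposed root: D♯ → B♯ (minor 3rd down). So we spell B♯ half-diminished seventh:
- root: B♯
- minor 3rd: D♯
- diminished 5th: F♯
- minor 7th: A♯

B♯ – D♯ – F♯ – A♯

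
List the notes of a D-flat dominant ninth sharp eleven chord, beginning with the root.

D-flat dominant ninth sharp eleven: dominant ninth sharp eleven on D♭.
- root: D♭
- major 3rd: F
- perfect 5th: A♭
- minor 7th: C♭
- major 9th: E♭
- augmented 11th: G

D♭ F A♭ C♭ E♭ G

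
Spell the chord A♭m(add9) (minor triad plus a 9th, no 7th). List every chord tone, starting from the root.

Root A♭, quality minor added-ninth:
- root: A♭
- minor 3rd: C♭
- perfect 5th: E♭
- major 9th: B♭

A♭ C♭ E♭ B♭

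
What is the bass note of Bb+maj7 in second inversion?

F#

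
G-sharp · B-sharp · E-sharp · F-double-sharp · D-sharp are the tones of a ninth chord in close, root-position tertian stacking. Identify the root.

E-sharp

Stacking in thirds gives E-sharp – G-sharp – B-sharp – D-sharp – F-double-sharp, so E-sharp is the root — E-sharp minor ninth.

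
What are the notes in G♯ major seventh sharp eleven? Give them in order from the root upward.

G-sharp – B-sharp – D-sharp – F-double-sharp – C-double-sharp

G♯ major seventh sharp eleven is a major seventh sharp eleven built on G-sharp.
root → G-sharp
3rd (major 3rd) → B-sharp
5th (perfect 5th) → D-sharp
7th (major 7th) → F-double-sharp
11th (augmented 11th) → C-double-sharp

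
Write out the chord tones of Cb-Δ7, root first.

Cb Ebb Gb Bb

Cb-Δ7: minor-major seventh on Cb.
Cb — root
Ebb — minor 3rd
Gb — perfect 5th
Bb — major 7th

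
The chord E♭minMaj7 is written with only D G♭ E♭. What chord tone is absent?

B♭

E♭minMaj7 = E♭, G♭, B♭, D. The voicing lacks the 5th (perfect 5th), B♭.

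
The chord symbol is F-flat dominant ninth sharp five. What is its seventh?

Root of F-flat dominant ninth sharp five = F♭. The 7th is a minor 7th: F♭ up a minor 7th → E𝄫.

E𝄫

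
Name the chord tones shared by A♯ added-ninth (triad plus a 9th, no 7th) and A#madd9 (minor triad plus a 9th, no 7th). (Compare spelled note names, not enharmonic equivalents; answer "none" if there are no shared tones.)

A♯ added-ninth: A# C## E# B#
A#madd9: A# C# E# B#
Common to both → A#, E#, B#.

A# – E# – B#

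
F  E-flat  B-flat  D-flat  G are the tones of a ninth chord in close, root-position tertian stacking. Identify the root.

E-flat

Stacking in thirds gives E-flat – G – B-flat – D-flat – F, so E-flat is the root — E-flat dominant ninth.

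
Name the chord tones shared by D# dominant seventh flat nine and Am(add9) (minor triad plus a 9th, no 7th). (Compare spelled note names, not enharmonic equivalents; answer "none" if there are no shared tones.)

D# dominant seventh flat nine: D# F## A# C# E
Am(add9): A C E B
Common to both → E.

E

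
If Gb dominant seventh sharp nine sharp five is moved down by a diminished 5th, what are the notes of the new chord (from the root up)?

Gb down a diminished 5th → C. New chord: C dominant seventh sharp nine sharp five.
C — root
E — major 3rd
G# — augmented 5th
Bb — minor 7th
D# — augmented 9th

C – E – G# – Bb – D#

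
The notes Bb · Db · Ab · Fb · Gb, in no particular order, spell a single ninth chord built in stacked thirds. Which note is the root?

Stacking in thirds gives Gb – Bb – Db – Fb – Ab, so Gb is the root — Gb dominant ninth.

Gb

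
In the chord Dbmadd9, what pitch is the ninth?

Eb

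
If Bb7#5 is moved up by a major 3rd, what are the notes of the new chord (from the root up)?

A major 3rd up from Bb is D, so the new chord is D augmented seventh.
root → D
3rd (major 3rd) → F#
5th (augmented 5th) → A#
7th (minor 7th) → C

D  F#  A#  C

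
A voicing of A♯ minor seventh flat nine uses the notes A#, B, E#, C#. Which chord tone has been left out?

G#

A♯ minor seventh flat nine = A#, C#, E#, G#, B. The voicing lacks the 7th (minor 7th), G#.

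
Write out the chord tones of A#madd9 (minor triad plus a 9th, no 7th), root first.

A#, C#, E#, B#

Root A#, quality minor added-ninth:
- root: A#
- minor 3rd: C#
- perfect 5th: E#
- major 9th: B#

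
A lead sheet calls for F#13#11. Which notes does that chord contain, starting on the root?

F#, A#, C#, E, G#, B#, D#

Root F#, quality dominant thirteenth sharp eleven:
F# — root
A# — major 3rd
C# — perfect 5th
E — minor 7th
G# — major 9th
B# — augmented 11th
D# — major 13th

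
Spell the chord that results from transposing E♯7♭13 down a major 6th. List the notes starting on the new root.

Transposed root: E# → G# (major 6th down). So we spell G# dominant seventh flat thirteen:
root → G#
3rd (major 3rd) → B#
5th (perfect 5th) → D#
7th (minor 7th) → F#
13th (minor 13th) → E

G#, B#, D#, F#, E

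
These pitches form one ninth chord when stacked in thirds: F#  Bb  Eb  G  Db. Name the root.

Eb

Stacking in thirds gives Eb – G – Bb – Db – F#, so Eb is the root — Eb dominant seventh sharp nine.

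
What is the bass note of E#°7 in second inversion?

E#°7 = E♯–G♯–B–D. Second inversion → fifth in the bass = B.

B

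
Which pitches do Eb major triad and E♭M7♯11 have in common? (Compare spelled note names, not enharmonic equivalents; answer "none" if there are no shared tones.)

Eb, G, Bb

Eb major triad: Eb G Bb
E♭M7♯11: Eb G Bb D A
Common to both → Eb, G, Bb.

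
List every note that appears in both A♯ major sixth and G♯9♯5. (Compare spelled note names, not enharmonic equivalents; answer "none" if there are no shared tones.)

A♯ major sixth: A♯ C𝄪 E♯ F𝄪
G♯9♯5: G♯ B♯ D𝄪 F♯ A♯
Common to both → A♯.

A♯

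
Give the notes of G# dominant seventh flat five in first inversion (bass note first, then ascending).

In root position, G# dominant seventh flat five is G#–B#–D–F#.
First inversion puts the third (B#) in the bass.

B#, D, F#, G#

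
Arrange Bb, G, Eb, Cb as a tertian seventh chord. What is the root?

Stacking in thirds gives Cb – Eb – G – Bb, so Cb is the root — Cb augmented major seventh.

Cb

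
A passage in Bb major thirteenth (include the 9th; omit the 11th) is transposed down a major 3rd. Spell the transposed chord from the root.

G-flat, B-flat, D-flat, F, A-flat, E-flat

Transposed root: B-flat → G-flat (major 3rd down). So we spell G-flat major thirteenth:
G-flat — root
B-flat — major 3rd
D-flat — perfect 5th
F — major 7th
A-flat — major 9th
E-flat — major 13th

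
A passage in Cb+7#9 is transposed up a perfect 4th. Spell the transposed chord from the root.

Fb  Ab  C  Ebb  G

Cb up a perfect 4th → Fb. New chord: Fb dominant seventh sharp nine sharp five.
root → Fb
3rd (major 3rd) → Ab
5th (augmented 5th) → C
7th (minor 7th) → Ebb
9th (augmented 9th) → G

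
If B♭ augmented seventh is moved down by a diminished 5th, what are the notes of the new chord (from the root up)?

E, G-sharp, B-sharp, D

A diminished 5th down from B-flat is E, so the new chord is E augmented seventh.
E — root
G-sharp — major 3rd
B-sharp — augmented 5th
D — minor 7th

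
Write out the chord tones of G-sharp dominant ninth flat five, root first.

Root G♯, quality dominant ninth flat five:
G♯ — root
B♯ — major 3rd
D — diminished 5th
F♯ — minor 7th
A♯ — major 9th

G♯ B♯ D F♯ A♯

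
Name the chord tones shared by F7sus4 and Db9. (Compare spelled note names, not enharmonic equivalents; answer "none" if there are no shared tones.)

F Eb

F7sus4 = F, Bb, C, Eb.
Db9 = Db, F, Ab, Cb, Eb.
Shared: F, Eb.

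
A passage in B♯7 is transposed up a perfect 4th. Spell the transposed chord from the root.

E# – G## – B# – D#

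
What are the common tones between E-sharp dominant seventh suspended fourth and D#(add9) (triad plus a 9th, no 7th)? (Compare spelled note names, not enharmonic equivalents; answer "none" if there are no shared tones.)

E#, A#, D#

E-sharp dominant seventh suspended fourth = E#, A#, B#, D#.
D#(add9) = D#, F##, A#, E#.
Shared: E#, A#, D#.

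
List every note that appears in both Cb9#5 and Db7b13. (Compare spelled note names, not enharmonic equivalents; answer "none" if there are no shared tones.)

Cb, Bbb, Db

Cb9#5: Cb Eb G Bbb Db
Db7b13: Db F Ab Cb Bbb
Common to both → Cb, Bbb, Db.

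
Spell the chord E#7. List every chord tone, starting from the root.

E#, G##, B#, D#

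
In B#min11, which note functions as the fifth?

F##

B#min11 is built on B#; its 5th is a perfect 5th above the root.
A fifth above B uses the letter F, and the perfect 5th above B# is F##.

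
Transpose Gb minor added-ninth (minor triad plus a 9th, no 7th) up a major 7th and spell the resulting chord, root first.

A major 7th up from G♭ is F, so the new chord is F minor added-ninth.
root → F
3rd (minor 3rd) → A♭
5th (perfect 5th) → C
9th (major 9th) → G

F – A♭ – C – G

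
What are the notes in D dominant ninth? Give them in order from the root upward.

D  F-sharp  A  C  E

Root D, quality dominant ninth:
- root: D
- major 3rd: F-sharp
- perfect 5th: A
- minor 7th: C
- major 9th: E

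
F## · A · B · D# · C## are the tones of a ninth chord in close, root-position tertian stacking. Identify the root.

B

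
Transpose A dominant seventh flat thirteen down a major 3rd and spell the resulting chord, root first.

A down a major 3rd → F. New chord: F dominant seventh flat thirteen.
root → F
3rd (major 3rd) → A
5th (perfect 5th) → C
7th (minor 7th) → Eb
13th (minor 13th) → Db

F, A, C, Eb, Db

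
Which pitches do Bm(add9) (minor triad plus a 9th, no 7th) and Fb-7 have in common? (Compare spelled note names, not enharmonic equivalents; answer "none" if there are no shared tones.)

Bm(add9) = B, D, F#, C#.
Fb-7 = Fb, Abb, Cb, Ebb.
Shared: none.

none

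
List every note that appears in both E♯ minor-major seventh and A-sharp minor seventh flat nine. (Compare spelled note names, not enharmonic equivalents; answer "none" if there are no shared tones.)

E♯ minor-major seventh: E-sharp G-sharp B-sharp D-double-sharp
A-sharp minor seventh flat nine: A-sharp C-sharp E-sharp G-sharp B
Common to both → E-sharp, G-sharp.

E-sharp, G-sharp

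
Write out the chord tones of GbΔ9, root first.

Gb Bb Db F Ab

Root Gb, quality major ninth:
Gb — root
Bb — major 3rd
Db — perfect 5th
F — major 7th
Ab — major 9th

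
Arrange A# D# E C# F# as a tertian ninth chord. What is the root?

D#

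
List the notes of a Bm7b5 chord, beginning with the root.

Root B, quality half-diminished seventh:
Root: B
Minor 3rd (3rd): D
Diminished 5th (5th): F
Minor 7th (7th): A

B, D, F, A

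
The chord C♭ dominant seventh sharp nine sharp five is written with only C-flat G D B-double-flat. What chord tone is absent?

E-flat

C♭ dominant seventh sharp nine sharp five = C-flat, E-flat, G, B-double-flat, D. The voicing lacks the 3rd (major 3rd), E-flat.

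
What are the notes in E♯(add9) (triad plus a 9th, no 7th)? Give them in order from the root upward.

E#, G##, B#, F##

Root E#, quality added-ninth:
E# — root
G## — major 3rd
B# — perfect 5th
F## — major 9th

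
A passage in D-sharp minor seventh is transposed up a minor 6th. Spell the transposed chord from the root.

B  D  F-sharp  A

Transposed root: D-sharp → B (minor 6th up). So we spell B minor seventh:
- root: B
- minor 3rd: D
- perfect 5th: F-sharp
- minor 7th: A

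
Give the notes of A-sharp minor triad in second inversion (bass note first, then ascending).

E♯, A♯, C♯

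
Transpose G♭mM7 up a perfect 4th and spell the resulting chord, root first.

Gb up a perfect 4th → Cb. New chord: Cb minor-major seventh.
- root: Cb
- minor 3rd: Ebb
- perfect 5th: Gb
- major 7th: Bb

Cb, Ebb, Gb, Bb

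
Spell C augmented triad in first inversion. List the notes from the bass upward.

E  G♯  C

C augmented triad = C–E–G♯; first inversion → third (E) lowest.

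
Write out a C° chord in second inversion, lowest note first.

C° = C–Eb–Gb; second inversion → fifth (Gb) lowest.

Gb, C, Eb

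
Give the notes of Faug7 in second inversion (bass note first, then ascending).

C# – Eb – F – A

Faug7 = F–A–C#–Eb; second inversion → fifth (C#) lowest.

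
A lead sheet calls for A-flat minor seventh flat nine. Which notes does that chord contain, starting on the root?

A-flat, C-flat, E-flat, G-flat, B-double-flat

Root A-flat, quality minor seventh flat nine:
- root: A-flat
- minor 3rd: C-flat
- perfect 5th: E-flat
- minor 7th: G-flat
- minor 9th: B-double-flat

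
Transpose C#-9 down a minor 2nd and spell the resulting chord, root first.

A minor 2nd down from C♯ is B♯, so the new chord is B♯ minor ninth.
root → B♯
3rd (minor 3rd) → D♯
5th (perfect 5th) → F𝄪
7th (minor 7th) → A♯
9th (major 9th) → C𝄪

B♯  D♯  F𝄪  A♯  C𝄪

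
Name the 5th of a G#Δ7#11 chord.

D#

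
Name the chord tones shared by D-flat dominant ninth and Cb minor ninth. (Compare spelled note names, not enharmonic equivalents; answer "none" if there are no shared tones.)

D-flat, C-flat

D-flat dominant ninth = D-flat, F, A-flat, C-flat, E-flat.
Cb minor ninth = C-flat, E-double-flat, G-flat, B-double-flat, D-flat.
Shared: D-flat, C-flat.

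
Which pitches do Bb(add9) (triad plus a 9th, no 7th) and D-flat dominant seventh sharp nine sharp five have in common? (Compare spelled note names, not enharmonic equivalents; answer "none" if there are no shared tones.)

Bb(add9) = B♭, D, F, C.
D-flat dominant seventh sharp nine sharp five = D♭, F, A, C♭, E.
Shared: F.

F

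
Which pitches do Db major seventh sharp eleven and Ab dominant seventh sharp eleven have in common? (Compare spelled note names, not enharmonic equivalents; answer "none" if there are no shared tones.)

A-flat C

Db major seventh sharp eleven = D-flat, F, A-flat, C, G.
Ab dominant seventh sharp eleven = A-flat, C, E-flat, G-flat, D.
Shared: A-flat, C.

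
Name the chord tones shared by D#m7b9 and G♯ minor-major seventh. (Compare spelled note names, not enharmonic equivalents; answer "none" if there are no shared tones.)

D#m7b9: D# F# A# C# E
G♯ minor-major seventh: G# B D# F##
Common to both → D#.

D#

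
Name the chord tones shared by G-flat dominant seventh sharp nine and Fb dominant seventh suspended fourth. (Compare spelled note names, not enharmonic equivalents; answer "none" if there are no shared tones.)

F-flat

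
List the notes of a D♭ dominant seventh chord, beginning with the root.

Root D-flat, quality dominant seventh:
Root: D-flat
Major 3rd (3rd): F
Perfect 5th (5th): A-flat
Minor 7th (7th): C-flat

D-flat – F – A-flat – C-flat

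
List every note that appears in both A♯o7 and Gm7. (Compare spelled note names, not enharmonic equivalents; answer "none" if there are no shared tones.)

A♯o7: A♯ C♯ E G
Gm7: G B♭ D F
Common to both → G.

G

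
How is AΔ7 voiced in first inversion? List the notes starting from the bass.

C♯, E, G♯, A

In root position, AΔ7 is A–C♯–E–G♯.
First inversion puts the third (C♯) in the bass.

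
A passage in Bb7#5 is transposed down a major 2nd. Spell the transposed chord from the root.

B♭ down a major 2nd → A♭. New chord: A♭ augmented seventh.
- root: A♭
- major 3rd: C
- augmented 5th: E
- minor 7th: G♭

A♭ – C – E – G♭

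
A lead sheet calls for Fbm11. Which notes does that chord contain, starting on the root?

Fb, Abb, Cb, Ebb, Gb, Bbb

Fbm11 is a minor eleventh built on Fb.
- root: Fb
- minor 3rd: Abb
- perfect 5th: Cb
- minor 7th: Ebb
- major 9th: Gb
- perfect 11th: Bbb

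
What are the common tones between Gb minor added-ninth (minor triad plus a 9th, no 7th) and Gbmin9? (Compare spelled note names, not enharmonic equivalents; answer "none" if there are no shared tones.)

Gb minor added-ninth: Gb Bbb Db Ab
Gbmin9: Gb Bbb Db Fb Ab
Common to both → Gb, Bbb, Db, Ab.

Gb  Bbb  Db  Ab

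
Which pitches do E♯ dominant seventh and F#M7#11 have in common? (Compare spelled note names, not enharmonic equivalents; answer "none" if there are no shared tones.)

E♯ dominant seventh = E#, G##, B#, D#.
F#M7#11 = F#, A#, C#, E#, B#.
Shared: E#, B#.

E# B#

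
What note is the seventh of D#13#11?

C♯

Root of D#13#11 = D♯. The 7th is a minor 7th: D♯ up a minor 7th → C♯.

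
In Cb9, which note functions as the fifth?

Root of Cb9 = Cb. The 5th is a perfect 5th: Cb up a perfect 5th → Gb.

Gb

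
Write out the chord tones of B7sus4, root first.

B E F♯ A

B7sus4 is a dominant seventh suspended fourth built on B.
- root: B
- perfect 4th: E
- perfect 5th: F♯
- minor 7th: A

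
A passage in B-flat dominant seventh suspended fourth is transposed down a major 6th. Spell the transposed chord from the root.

A major 6th down from Bb is Db, so the new chord is Db dominant seventh suspended fourth.
root → Db
4th (perfect 4th) → Gb
5th (perfect 5th) → Ab
7th (minor 7th) → Cb

Db Gb Ab Cb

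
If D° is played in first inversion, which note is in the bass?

D° = D–F–Ab. First inversion → third in the bass = F.

F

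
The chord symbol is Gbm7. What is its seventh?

Fb

Gbm7 is built on Gb; its 7th is a minor 7th above the root.
A seventh above G uses the letter F, and the minor 7th above Gb is Fb.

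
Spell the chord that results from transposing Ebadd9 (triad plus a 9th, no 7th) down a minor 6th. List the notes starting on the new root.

G, B, D, A

A minor 6th down from Eb is G, so the new chord is G added-ninth.
root → G
3rd (major 3rd) → B
5th (perfect 5th) → D
9th (major 9th) → A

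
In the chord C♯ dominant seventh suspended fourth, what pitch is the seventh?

Root of C♯ dominant seventh suspended fourth = C-sharp. The 7th is a minor 7th: C-sharp up a minor 7th → B.

B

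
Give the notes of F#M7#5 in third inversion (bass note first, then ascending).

E# – F# – A# – C##

F#M7#5 = F#–A#–C##–E#; third inversion → seventh (E#) lowest.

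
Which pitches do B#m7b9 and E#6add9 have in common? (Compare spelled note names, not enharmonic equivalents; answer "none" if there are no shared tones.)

B#, F##

B#m7b9 = B#, D#, F##, A#, C#.
E#6add9 = E#, G##, B#, C##, F##.
Shared: B#, F##.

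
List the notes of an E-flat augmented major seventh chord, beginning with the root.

Eb – G – B – D

E-flat augmented major seventh is an augmented major seventh built on Eb.
- root: Eb
- major 3rd: G
- augmented 5th: B
- major 7th: D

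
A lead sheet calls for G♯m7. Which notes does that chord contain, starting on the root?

G#  B  D#  F#

G♯m7: minor seventh on G#.
- root: G#
- minor 3rd: B
- perfect 5th: D#
- minor 7th: F#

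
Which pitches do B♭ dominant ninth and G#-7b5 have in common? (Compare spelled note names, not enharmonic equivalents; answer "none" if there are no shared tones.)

D

B♭ dominant ninth = Bb, D, F, Ab, C.
G#-7b5 = G#, B, D, F#.
Shared: D.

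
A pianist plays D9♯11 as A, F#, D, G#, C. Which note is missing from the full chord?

E

The full D9♯11 chord is D, F#, A, C, E, G#.
Comparing with the voicing, the major 9th (9th) — E — is absent.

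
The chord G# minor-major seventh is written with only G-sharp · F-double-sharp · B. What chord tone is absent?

G# minor-major seventh = G-sharp, B, D-sharp, F-double-sharp. The voicing lacks the 5th (perfect 5th), D-sharp.

D-sharp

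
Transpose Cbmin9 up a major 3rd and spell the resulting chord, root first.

E♭ – G♭ – B♭ – D♭ – F

A major 3rd up from C♭ is E♭, so the new chord is E♭ minor ninth.
root → E♭
3rd (minor 3rd) → G♭
5th (perfect 5th) → B♭
7th (minor 7th) → D♭
9th (major 9th) → F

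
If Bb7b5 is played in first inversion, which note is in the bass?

D

Bb7b5 = Bb–D–Fb–Ab. First inversion → third in the bass = D.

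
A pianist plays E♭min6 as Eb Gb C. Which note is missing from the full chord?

E♭min6 = Eb, Gb, Bb, C. The voicing lacks the 5th (perfect 5th), Bb.

Bb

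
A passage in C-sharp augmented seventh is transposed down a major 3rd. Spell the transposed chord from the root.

C-sharp down a major 3rd → A. New chord: A augmented seventh.
root → A
3rd (major 3rd) → C-sharp
5th (augmented 5th) → E-sharp
7th (minor 7th) → G

A – C-sharp – E-sharp – G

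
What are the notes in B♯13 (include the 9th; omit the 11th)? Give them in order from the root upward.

B#, D##, F##, A#, C##, G##

B♯13: dominant thirteenth on B#.
Root: B#
Major 3rd (3rd): D##
Perfect 5th (5th): F##
Minor 7th (7th): A#
Major 9th (9th): C##
Major 13th (13th): G##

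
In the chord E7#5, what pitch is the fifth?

Root of E7#5 = E. The 5th is an augmented 5th: E up an augmented 5th → B♯.

B♯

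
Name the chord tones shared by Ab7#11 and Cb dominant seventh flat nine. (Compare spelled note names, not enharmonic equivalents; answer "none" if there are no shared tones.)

Eb Gb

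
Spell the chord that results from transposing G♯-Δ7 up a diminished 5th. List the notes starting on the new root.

D – F – A – C#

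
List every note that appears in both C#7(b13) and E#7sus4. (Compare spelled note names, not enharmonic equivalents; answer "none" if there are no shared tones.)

E#

C#7(b13): C# E# G# B A
E#7sus4: E# A# B# D#
Common to both → E#.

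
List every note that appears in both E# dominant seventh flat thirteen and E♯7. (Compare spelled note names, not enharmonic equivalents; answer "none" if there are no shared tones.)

E# dominant seventh flat thirteen = E#, G##, B#, D#, C#.
E♯7 = E#, G##, B#, D#.
Shared: E#, G##, B#, D#.

E#, G##, B#, D#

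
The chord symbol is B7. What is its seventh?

B7 is built on B; its 7th is a minor 7th above the root.
A seventh above B uses the letter A, and the minor 7th above B is A.

A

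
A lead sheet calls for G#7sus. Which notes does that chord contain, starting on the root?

G#, C#, D#, F#

G#7sus is a dominant seventh suspended fourth built on G#.
root → G#
4th (perfect 4th) → C#
5th (perfect 5th) → D#
7th (minor 7th) → F#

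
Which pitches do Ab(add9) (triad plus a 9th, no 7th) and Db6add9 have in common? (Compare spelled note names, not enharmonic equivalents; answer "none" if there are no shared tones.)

A♭, E♭, B♭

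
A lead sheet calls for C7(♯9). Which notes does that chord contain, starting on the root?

C – E – G – Bb – D#

C7(♯9): dominant seventh sharp nine on C.
root → C
3rd (major 3rd) → E
5th (perfect 5th) → G
7th (minor 7th) → Bb
9th (augmented 9th) → D#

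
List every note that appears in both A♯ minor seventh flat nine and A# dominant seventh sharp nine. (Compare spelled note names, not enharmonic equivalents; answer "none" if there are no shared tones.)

A♯ minor seventh flat nine: A# C# E# G# B
A# dominant seventh sharp nine: A# C## E# G# B##
Common to both → A#, E#, G#.

A# – E# – G#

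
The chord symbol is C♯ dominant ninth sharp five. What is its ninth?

D-sharp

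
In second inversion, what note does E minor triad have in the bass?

E minor triad = E–G–B. Second inversion → fifth in the bass = B.

B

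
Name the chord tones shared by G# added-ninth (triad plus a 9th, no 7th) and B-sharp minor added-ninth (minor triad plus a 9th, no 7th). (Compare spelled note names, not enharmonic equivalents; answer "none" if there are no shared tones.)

B-sharp  D-sharp

G# added-ninth: G-sharp B-sharp D-sharp A-sharp
B-sharp minor added-ninth: B-sharp D-sharp F-double-sharp C-double-sharp
Common to both → B-sharp, D-sharp.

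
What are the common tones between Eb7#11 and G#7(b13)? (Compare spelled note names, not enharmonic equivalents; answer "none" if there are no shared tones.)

Eb7#11 = Eb, G, Bb, Db, A.
G#7(b13) = G#, B#, D#, F#, E.
Shared: none.

none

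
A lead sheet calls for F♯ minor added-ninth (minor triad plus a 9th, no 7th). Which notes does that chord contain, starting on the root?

F-sharp A C-sharp G-sharp

Root F-sharp, quality minor added-ninth:
Root: F-sharp
Minor 3rd (3rd): A
Perfect 5th (5th): C-sharp
Major 9th (9th): G-sharp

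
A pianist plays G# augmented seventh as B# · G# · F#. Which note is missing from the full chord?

D##

G# augmented seventh = G#, B#, D##, F#. The voicing lacks the 5th (augmented 5th), D##.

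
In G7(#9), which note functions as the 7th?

Root of G7(#9) = G. The 7th is a minor 7th: G up a minor 7th → F.

F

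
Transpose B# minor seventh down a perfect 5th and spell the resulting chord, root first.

Transposed root: B# → E# (perfect 5th down). So we spell E# minor seventh:
Root: E#
Minor 3rd (3rd): G#
Perfect 5th (5th): B#
Minor 7th (7th): D#

E# – G# – B# – D#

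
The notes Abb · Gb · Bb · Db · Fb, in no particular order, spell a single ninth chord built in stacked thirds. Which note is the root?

Gb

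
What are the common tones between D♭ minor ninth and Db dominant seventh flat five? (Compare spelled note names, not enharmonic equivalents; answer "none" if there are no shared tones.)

D♭ minor ninth = D-flat, F-flat, A-flat, C-flat, E-flat.
Db dominant seventh flat five = D-flat, F, A-double-flat, C-flat.
Shared: D-flat, C-flat.

D-flat, C-flat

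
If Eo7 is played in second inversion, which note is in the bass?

Eo7 = E–G–Bb–Db. Second inversion → fifth in the bass = Bb.

Bb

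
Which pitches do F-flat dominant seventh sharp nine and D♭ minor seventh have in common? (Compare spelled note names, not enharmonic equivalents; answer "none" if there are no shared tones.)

F-flat A-flat C-flat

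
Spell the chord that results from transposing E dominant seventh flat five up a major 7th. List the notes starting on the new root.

A major 7th up from E is D#, so the new chord is D# dominant seventh flat five.
- root: D#
- major 3rd: F##
- diminished 5th: A
- minor 7th: C#

D#  F##  A  C#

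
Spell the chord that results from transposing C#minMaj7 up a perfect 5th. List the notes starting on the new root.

A perfect 5th up from C# is G#, so the new chord is G# minor-major seventh.
G# — root
B — minor 3rd
D# — perfect 5th
F## — major 7th

G# – B – D# – F##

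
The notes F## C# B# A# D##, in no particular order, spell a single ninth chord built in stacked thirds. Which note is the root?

B#

Arranged so that each adjacent pair is a third by letter name: B# – D## – F## – A# – C#.
The bottom of that stack, B#, is the root (this is B# dominant seventh flat nine).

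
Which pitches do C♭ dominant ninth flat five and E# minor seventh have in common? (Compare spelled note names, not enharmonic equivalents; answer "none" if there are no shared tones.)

none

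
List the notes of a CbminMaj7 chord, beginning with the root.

C♭ – E𝄫 – G♭ – B♭

CbminMaj7: minor-major seventh on C♭.
C♭ — root
E𝄫 — minor 3rd
G♭ — perfect 5th
B♭ — major 7th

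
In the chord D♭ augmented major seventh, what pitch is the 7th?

C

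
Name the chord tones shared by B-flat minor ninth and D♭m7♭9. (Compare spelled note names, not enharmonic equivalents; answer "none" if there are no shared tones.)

B-flat minor ninth = Bb, Db, F, Ab, C.
D♭m7♭9 = Db, Fb, Ab, Cb, Ebb.
Shared: Db, Ab.

Db  Ab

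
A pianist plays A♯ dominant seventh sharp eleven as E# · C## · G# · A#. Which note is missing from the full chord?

A♯ dominant seventh sharp eleven = A#, C##, E#, G#, D##. The voicing lacks the 11th (augmented 11th), D##.

D##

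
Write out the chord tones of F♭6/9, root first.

Fb, Ab, Cb, Db, Gb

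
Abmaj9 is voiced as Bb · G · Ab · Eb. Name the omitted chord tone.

Abmaj9 = Ab, C, Eb, G, Bb. The voicing lacks the 3rd (major 3rd), C.

C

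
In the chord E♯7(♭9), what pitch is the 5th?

B♯

Root of E♯7(♭9) = E♯. The 5th is a perfect 5th: E♯ up a perfect 5th → B♯.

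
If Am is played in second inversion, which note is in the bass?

E

Am = A–C–E. Second inversion → fifth in the bass = E.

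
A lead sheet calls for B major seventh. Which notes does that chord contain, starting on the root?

B, D#, F#, A#

B major seventh: major seventh on B.
B — root
D# — major 3rd
F# — perfect 5th
A# — major 7th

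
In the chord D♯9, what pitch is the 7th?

Root of D♯9 = D#. The 7th is a minor 7th: D# up a minor 7th → C#.

C#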